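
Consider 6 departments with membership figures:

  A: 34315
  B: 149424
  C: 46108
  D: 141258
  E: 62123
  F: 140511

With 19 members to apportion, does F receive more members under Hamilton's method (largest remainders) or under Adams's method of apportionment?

Hamilton: A 1, B 5, C 1, D 5, E 2, F 5.
Adams: A 1, B 5, C 2, D 5, E 2, F 4.
F gets 5 under Hamilton and 4 under Adams.

Hamilton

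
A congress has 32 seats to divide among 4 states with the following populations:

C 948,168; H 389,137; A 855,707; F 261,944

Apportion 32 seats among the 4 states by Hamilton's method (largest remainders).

C 12, H 5, A 11, F 4

Total 2454956; standard divisor 2454956/32 ≈ 76717.375.
Standard quotas: C 12.3592, H 5.0723, A 11.1540, F 3.4144.
Lower quotas: C 12, H 5, A 11, F 3 (sum 31, leaving 1 seat).
Remainders in descending order: F 0.4144, C 0.3592, A 0.1540, H 0.0723.
Largest remainder: F receives the extra seat.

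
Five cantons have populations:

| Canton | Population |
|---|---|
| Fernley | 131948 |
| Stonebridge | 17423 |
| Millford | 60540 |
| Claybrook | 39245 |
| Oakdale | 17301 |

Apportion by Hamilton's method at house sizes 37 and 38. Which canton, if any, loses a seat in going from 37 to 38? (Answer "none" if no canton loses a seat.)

At 37 seats: Fernley 18, Stonebridge 3, Millford 8, Claybrook 6, Oakdale 2.
At 38 seats: Fernley 19, Stonebridge 2, Millford 9, Claybrook 6, Oakdale 2.
Stonebridge drops from 3 to 2.

Stonebridge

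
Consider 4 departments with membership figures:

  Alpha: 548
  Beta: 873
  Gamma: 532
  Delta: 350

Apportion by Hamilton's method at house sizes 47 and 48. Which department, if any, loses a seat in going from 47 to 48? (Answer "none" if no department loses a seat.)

none

At 47 seats: Alpha 11, Beta 18, Gamma 11, Delta 7.
At 48 seats: Alpha 12, Beta 18, Gamma 11, Delta 7.
No department's allocation decreased.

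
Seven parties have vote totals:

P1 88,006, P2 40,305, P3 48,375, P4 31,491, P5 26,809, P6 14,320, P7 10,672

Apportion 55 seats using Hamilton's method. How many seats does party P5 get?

Standard divisor: 259978 ÷ 55 ≈ 4726.873.
Standard quotas: P1 18.6182, P2 8.5268, P3 10.2340, P4 6.6621, P5 5.6716, P6 3.0295, P7 2.2577.
Lower quotas: P1 18, P2 8, P3 10, P4 6, P5 5, P6 3, P7 2 (sum 52, leaving 3 seats).
Remainders in descending order: P5 0.6716, P4 0.6621, P1 0.6182, P2 0.5268, P7 0.2577, P3 0.2340, P6 0.0295.
Largest remainders: P5, P4, P1 receive the extra seats.
P5 receives 6.

6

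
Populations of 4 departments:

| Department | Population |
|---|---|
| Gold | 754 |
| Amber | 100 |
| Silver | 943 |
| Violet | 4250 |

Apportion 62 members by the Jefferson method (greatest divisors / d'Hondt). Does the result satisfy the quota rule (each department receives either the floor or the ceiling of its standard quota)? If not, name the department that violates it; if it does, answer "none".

Standard quotas: Gold 7.731, Amber 1.025, Silver 9.669, Violet 43.575.
Jefferson allocation: Gold 7, Amber 1, Silver 9, Violet 45.
Violet has quota 43.575 (lower 43, upper 44) but receives 45 — outside the quota interval.

Violet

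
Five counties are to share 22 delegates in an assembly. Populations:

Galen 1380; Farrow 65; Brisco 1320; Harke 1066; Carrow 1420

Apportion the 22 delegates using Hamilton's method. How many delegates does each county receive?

Total 5251; standard divisor 5251/22 ≈ 238.682.
Standard quotas: Galen 5.782, Farrow 0.272, Brisco 5.530, Harke 4.466, Carrow 5.949.
Lower quotas: Galen 5, Farrow 0, Brisco 5, Harke 4, Carrow 5 (sum 19, leaving 3 seats).
Remainders in descending order: Carrow 0.949, Galen 0.782, Brisco 0.530, Harke 0.466, Farrow 0.272.
Largest remainders: Carrow, Galen, Brisco receive the extra seats.

Galen 6, Farrow 0, Brisco 6, Harke 4, Carrow 6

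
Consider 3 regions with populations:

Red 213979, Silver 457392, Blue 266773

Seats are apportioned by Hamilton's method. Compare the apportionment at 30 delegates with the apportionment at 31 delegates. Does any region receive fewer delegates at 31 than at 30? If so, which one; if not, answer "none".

At 30 seats: Red 7, Silver 15, Blue 8.
At 31 seats: Red 7, Silver 15, Blue 9.
No region's allocation decreased.

none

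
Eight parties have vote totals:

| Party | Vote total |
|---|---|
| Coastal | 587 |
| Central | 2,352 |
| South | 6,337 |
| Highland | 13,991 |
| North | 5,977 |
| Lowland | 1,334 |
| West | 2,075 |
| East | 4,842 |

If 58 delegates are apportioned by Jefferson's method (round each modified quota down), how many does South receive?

Standard divisor 37495/58 ≈ 646.466; standard quotas: Coastal 0.908, Central 3.638, South 9.803, Highland 21.642, North 9.246, Lowland 2.064, West 3.210, East 7.490.
Rounding down gives 0, 3, 9, 21, 9, 2, 3, 7 = 54 seats, so the divisor must be adjusted.
With modified divisor 600: modified quotas Coastal 0.978, Central 3.920, South 10.562, Highland 23.318, North 9.962, Lowland 2.223, West 3.458, East 8.070.
Rounding down: Coastal 0, Central 3, South 10, Highland 23, North 9, Lowland 2, West 3, East 8 (total 58).
South receives 10.

10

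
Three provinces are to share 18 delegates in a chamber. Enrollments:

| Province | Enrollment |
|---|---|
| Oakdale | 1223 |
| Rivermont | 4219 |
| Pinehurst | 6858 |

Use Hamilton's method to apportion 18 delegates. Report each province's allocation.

Total 12300; standard divisor 12300/18 ≈ 683.333.
Standard quotas: Oakdale 1.7898, Rivermont 6.1741, Pinehurst 10.0361.
Lower quotas: Oakdale 1, Rivermont 6, Pinehurst 10 (sum 17, leaving 1 seat).
Remainders in descending order: Oakdale 0.7898, Rivermont 0.1741, Pinehurst 0.0361.
Largest remainder: Oakdale receives the extra seat.

Oakdale 2; Rivermont 6; Pinehurst 10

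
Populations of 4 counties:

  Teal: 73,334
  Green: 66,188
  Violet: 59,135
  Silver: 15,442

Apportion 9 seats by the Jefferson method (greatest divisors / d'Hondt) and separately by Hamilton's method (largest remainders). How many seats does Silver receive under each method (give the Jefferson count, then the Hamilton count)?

Jefferson: Teal 3, Green 3, Violet 3, Silver 0.
Hamilton: Teal 3, Green 3, Violet 2, Silver 1.
Silver gets 0 under Jefferson and 1 under Hamilton.

0 and 1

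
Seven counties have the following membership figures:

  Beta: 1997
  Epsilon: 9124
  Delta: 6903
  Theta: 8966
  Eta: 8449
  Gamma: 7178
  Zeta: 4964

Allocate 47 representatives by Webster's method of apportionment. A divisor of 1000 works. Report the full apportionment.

With modified divisor 1000: modified quotas Beta 1.997, Epsilon 9.124, Delta 6.903, Theta 8.966, Eta 8.449, Gamma 7.178, Zeta 4.964.
Rounding to the nearest integer: Beta 2, Epsilon 9, Delta 7, Theta 9, Eta 8, Gamma 7, Zeta 5 (total 47).

Beta: 2, Epsilon: 9, Delta: 7, Theta: 9, Eta: 8, Gamma: 7, Zeta: 5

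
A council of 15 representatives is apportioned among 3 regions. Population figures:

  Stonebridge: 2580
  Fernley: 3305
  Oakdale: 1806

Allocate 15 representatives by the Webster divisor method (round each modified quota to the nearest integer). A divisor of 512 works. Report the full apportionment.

Stonebridge 5, Fernley 6, Oakdale 4

With modified divisor 512: modified quotas Stonebridge 5.039, Fernley 6.455, Oakdale 3.527.
Rounding to the nearest integer: Stonebridge 5, Fernley 6, Oakdale 4 (total 15).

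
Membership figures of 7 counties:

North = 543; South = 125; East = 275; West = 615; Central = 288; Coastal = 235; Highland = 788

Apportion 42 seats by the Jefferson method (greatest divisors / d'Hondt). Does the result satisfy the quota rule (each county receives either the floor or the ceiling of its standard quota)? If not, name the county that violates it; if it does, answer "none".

none

Standard quotas: North 7.949, South 1.830, East 4.026, West 9.003, Central 4.216, Coastal 3.440, Highland 11.536.
Jefferson allocation: North 8, South 2, East 4, West 9, Central 4, Coastal 3, Highland 12.
Every allocation lies between the lower and upper quota.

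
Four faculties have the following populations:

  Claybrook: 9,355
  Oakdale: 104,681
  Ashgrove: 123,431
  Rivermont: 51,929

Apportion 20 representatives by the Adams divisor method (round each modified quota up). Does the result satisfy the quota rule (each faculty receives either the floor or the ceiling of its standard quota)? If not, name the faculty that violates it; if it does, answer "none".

none

Standard quotas: Claybrook 0.647, Oakdale 7.234, Ashgrove 8.530, Rivermont 3.589.
Adams allocation: Claybrook 1, Oakdale 7, Ashgrove 8, Rivermont 4.
Every allocation lies between the lower and upper quota.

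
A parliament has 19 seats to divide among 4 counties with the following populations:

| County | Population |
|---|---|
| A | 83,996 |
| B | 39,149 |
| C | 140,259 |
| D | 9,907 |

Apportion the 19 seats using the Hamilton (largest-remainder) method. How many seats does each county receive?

Standard divisor: 273311 ÷ 19 ≈ 14384.789.
Standard quotas: A 5.8392, B 2.7216, C 9.7505, D 0.6887.
Lower quotas: A 5, B 2, C 9, D 0 (sum 16, leaving 3 seats).
Remainders in descending order: A 0.8392, C 0.7505, B 0.7216, D 0.6887.
The surplus seats go to A, C, B.

A 6, B 3, C 10, D 0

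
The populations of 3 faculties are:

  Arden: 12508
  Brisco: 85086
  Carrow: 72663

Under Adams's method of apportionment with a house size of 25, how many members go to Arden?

Standard divisor 170257/25 ≈ 6810.28; standard quotas: Arden 1.837, Brisco 12.494, Carrow 10.670.
Rounding up gives 2, 13, 11 = 26 seats, so the divisor must be adjusted.
With modified divisor 7200: modified quotas Arden 1.737, Brisco 11.818, Carrow 10.092.
Rounding up: Arden 2, Brisco 12, Carrow 11 (total 25).
Arden receives 2.

2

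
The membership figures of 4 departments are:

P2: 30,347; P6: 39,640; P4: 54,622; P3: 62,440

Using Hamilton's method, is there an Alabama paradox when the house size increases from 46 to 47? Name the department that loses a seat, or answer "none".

P2

At 46 seats: P2 8, P6 10, P4 13, P3 15.
At 47 seats: P2 7, P6 10, P4 14, P3 16.
P2 drops from 8 to 7.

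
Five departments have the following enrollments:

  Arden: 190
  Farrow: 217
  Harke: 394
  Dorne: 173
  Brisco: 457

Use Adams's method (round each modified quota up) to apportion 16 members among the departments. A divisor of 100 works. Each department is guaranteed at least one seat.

Arden: 2, Farrow: 3, Harke: 4, Dorne: 2, Brisco: 5

With modified divisor 100: modified quotas Arden 1.900, Farrow 2.170, Harke 3.940, Dorne 1.730, Brisco 4.570.
Rounding up: Arden 2, Farrow 3, Harke 4, Dorne 2, Brisco 5 (total 16).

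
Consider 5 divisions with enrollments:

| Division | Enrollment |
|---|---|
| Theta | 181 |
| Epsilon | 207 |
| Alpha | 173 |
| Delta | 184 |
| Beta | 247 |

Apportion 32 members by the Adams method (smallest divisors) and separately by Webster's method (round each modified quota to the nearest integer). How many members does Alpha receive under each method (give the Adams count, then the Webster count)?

6 and 5

Adams: Theta 6, Epsilon 6, Alpha 6, Delta 6, Beta 8.
Webster: Theta 6, Epsilon 7, Alpha 5, Delta 6, Beta 8.
Alpha gets 6 under Adams and 5 under Webster.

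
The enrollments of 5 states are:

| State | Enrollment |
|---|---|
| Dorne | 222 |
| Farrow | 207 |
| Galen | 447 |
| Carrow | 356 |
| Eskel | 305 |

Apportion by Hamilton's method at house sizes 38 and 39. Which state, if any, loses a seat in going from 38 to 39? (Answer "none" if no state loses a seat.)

none

At 38 seats: Dorne 5, Farrow 5, Galen 11, Carrow 9, Eskel 8.
At 39 seats: Dorne 6, Farrow 5, Galen 11, Carrow 9, Eskel 8.
No state's allocation decreased.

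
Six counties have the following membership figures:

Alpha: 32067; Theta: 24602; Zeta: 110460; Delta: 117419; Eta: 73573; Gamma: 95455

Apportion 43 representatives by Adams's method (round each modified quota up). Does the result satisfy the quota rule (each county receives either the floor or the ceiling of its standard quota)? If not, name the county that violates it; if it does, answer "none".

none

Standard quotas: Alpha 3.040, Theta 2.332, Zeta 10.472, Delta 11.132, Eta 6.975, Gamma 9.049.
Adams allocation: Alpha 3, Theta 3, Zeta 10, Delta 11, Eta 7, Gamma 9.
Every allocation lies between the lower and upper quota.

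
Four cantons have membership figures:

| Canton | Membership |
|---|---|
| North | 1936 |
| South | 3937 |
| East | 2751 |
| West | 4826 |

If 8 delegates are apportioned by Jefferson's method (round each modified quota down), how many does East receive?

2

Standard divisor 13450/8 ≈ 1681.25; standard quotas: North 1.152, South 2.342, East 1.636, West 2.870.
Rounding down gives 1, 2, 1, 2 = 6 seats, so the divisor must be adjusted.
With modified divisor 1340: modified quotas North 1.445, South 2.938, East 2.053, West 3.601.
Rounding down: North 1, South 2, East 2, West 3 (total 8).
East receives 2.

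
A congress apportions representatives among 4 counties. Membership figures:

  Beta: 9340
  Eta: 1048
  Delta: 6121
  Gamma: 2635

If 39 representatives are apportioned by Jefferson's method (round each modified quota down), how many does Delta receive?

13

Standard divisor 19144/39 ≈ 490.872; standard quotas: Beta 19.027, Eta 2.135, Delta 12.470, Gamma 5.368.
Rounding down gives 19, 2, 12, 5 = 38 seats, so the divisor must be adjusted.
With modified divisor 470: modified quotas Beta 19.872, Eta 2.230, Delta 13.023, Gamma 5.606.
Rounding down: Beta 19, Eta 2, Delta 13, Gamma 5 (total 39).
Delta receives 13.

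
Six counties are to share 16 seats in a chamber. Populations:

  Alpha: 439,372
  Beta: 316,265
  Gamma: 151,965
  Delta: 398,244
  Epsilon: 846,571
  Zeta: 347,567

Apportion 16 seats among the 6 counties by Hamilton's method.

Standard divisor: 2499984 ÷ 16 = 156249.
Standard quotas: Alpha 2.8120, Beta 2.0241, Gamma 0.9726, Delta 2.5488, Epsilon 5.4181, Zeta 2.2244.
Lower quotas: Alpha 2, Beta 2, Gamma 0, Delta 2, Epsilon 5, Zeta 2 (sum 13, leaving 3 seats).
Remainders in descending order: Gamma 0.9726, Alpha 0.8120, Delta 0.5488, Epsilon 0.4181, Zeta 0.2244, Beta 0.0241.
Largest remainders: Gamma, Alpha, Delta receive the extra seats.

Alpha: 3, Beta: 2, Gamma: 1, Delta: 3, Epsilon: 5, Zeta: 2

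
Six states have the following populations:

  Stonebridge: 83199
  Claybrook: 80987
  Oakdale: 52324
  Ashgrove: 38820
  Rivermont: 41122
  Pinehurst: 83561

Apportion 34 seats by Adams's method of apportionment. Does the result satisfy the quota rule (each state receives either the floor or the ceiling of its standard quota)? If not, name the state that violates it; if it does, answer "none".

none

Standard quotas: Stonebridge 7.444, Claybrook 7.246, Oakdale 4.681, Ashgrove 3.473, Rivermont 3.679, Pinehurst 7.476.
Adams allocation: Stonebridge 7, Claybrook 7, Oakdale 5, Ashgrove 4, Rivermont 4, Pinehurst 7.
Every allocation lies between the lower and upper quota.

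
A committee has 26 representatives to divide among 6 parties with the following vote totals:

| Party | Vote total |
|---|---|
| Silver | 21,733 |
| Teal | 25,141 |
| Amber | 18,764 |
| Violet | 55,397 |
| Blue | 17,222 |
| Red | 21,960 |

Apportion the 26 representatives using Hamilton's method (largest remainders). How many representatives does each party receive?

Silver 3, Teal 4, Amber 3, Violet 9, Blue 3, Red 4

Total 160217; standard divisor 160217/26 ≈ 6162.192.
Standard quotas: Silver 3.5268, Teal 4.0799, Amber 3.0450, Violet 8.9898, Blue 2.7948, Red 3.5637.
Lower quotas: Silver 3, Teal 4, Amber 3, Violet 8, Blue 2, Red 3 (sum 23, leaving 3 seats).
Remainders in descending order: Violet 0.9898, Blue 0.7948, Red 0.5637, Silver 0.5268, Teal 0.0799, Amber 0.0450.
Largest remainders: Violet, Blue, Red receive the extra seats.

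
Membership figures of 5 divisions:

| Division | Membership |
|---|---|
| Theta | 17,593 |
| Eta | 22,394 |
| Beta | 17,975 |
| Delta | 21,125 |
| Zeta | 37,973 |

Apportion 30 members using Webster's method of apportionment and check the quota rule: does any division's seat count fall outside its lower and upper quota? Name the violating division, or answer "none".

none

Standard quotas: Theta 4.509, Eta 5.739, Beta 4.607, Delta 5.414, Zeta 9.732.
Webster allocation: Theta 4, Eta 6, Beta 5, Delta 5, Zeta 10.
Every allocation lies between the lower and upper quota.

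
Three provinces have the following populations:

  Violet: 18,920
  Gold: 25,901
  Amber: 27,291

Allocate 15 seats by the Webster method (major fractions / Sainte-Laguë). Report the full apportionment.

Violet 4, Gold 5, Amber 6

Standard divisor 72112/15 ≈ 4807.467; standard quotas: Violet 3.936, Gold 5.388, Amber 5.677.
Rounding to the nearest integer gives Violet 4, Gold 5, Amber 6 — total 15, matching the house size, so no adjustment is needed.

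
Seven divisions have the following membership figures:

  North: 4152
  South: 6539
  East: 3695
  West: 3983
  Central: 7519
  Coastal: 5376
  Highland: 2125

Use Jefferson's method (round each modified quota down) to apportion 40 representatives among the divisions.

North 5, South 8, East 4, West 5, Central 9, Coastal 7, Highland 2

Standard divisor 33389/40 ≈ 834.725; standard quotas: North 4.974, South 7.834, East 4.427, West 4.772, Central 9.008, Coastal 6.440, Highland 2.546.
Rounding down gives 4, 7, 4, 4, 9, 6, 2 = 36 seats, so the divisor must be adjusted.
With modified divisor 760: modified quotas North 5.463, South 8.604, East 4.862, West 5.241, Central 9.893, Coastal 7.074, Highland 2.796.
Rounding down: North 5, South 8, East 4, West 5, Central 9, Coastal 7, Highland 2 (total 40).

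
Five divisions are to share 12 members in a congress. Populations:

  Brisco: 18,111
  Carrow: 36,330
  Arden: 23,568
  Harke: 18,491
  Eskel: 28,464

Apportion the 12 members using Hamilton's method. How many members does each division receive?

Standard divisor: 124964 ÷ 12 ≈ 10413.667.
Standard quotas: Brisco 1.7392, Carrow 3.4887, Arden 2.2632, Harke 1.7756, Eskel 2.7333.
Lower quotas: Brisco 1, Carrow 3, Arden 2, Harke 1, Eskel 2 (sum 9, leaving 3 seats).
Remainders in descending order: Harke 0.7756, Brisco 0.7392, Eskel 0.7333, Carrow 0.4887, Arden 0.2632.
The surplus seats go to Harke, Brisco, Eskel.

Brisco 2; Carrow 3; Arden 2; Harke 2; Eskel 3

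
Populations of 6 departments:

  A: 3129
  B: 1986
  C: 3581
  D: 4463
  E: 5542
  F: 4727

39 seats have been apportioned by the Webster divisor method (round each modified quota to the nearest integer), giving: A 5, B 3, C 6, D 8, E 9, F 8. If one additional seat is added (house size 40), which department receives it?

E

Priority for the next seat is population ÷ (current seats + 0.5).
Priorities: A 568.909, B 567.429, C 550.923, D 525.059, E 583.368, F 556.118.
Highest priority: E.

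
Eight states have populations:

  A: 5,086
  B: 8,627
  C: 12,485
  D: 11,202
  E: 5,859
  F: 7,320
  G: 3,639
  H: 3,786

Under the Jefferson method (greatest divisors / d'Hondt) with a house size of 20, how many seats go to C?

5

Standard divisor 58004/20 ≈ 2900.2; standard quotas: A 1.754, B 2.975, C 4.305, D 3.862, E 2.020, F 2.524, G 1.255, H 1.305.
Rounding down gives 1, 2, 4, 3, 2, 2, 1, 1 = 16 seats, so the divisor must be adjusted.
With modified divisor 2470: modified quotas A 2.059, B 3.493, C 5.055, D 4.535, E 2.372, F 2.964, G 1.473, H 1.533.
Rounding down: A 2, B 3, C 5, D 4, E 2, F 2, G 1, H 1 (total 20).
C receives 5.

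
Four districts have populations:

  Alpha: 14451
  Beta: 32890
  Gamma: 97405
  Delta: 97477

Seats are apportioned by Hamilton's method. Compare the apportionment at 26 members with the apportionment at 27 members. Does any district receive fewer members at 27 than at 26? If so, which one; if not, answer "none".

At 26 seats: Alpha 2, Beta 4, Gamma 10, Delta 10.
At 27 seats: Alpha 1, Beta 4, Gamma 11, Delta 11.
Alpha drops from 2 to 1.

Alpha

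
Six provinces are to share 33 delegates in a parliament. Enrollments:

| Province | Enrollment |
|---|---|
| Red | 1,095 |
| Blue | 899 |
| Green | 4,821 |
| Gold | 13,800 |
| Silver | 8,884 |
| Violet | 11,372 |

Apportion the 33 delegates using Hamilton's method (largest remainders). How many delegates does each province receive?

Red=1; Blue=1; Green=4; Gold=11; Silver=7; Violet=9

Standard divisor: 40871 ÷ 33 ≈ 1238.515.
Standard quotas: Red 0.8841, Blue 0.7259, Green 3.8926, Gold 11.1424, Silver 7.1731, Violet 9.1820.
Lower quotas: Red 0, Blue 0, Green 3, Gold 11, Silver 7, Violet 9 (sum 30, leaving 3 seats).
Remainders in descending order: Green 0.8926, Red 0.8841, Blue 0.7259, Violet 0.1820, Silver 0.1731, Gold 0.1424.
Largest remainders: Green, Red, Blue receive the extra seats.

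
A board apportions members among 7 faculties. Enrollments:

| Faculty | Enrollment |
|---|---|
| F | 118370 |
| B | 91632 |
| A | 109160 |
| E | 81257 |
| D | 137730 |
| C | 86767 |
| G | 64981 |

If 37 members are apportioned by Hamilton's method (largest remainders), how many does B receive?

Total 689897; standard divisor 689897/37 ≈ 18645.865.
Standard quotas: F 6.3483, B 4.9143, A 5.8544, E 4.3579, D 7.3866, C 4.6534, G 3.4850.
Lower quotas: F 6, B 4, A 5, E 4, D 7, C 4, G 3 (sum 33, leaving 4 seats).
Remainders in descending order: B 0.9143, A 0.8544, C 0.6534, G 0.4850, D 0.3866, E 0.3579, F 0.3483.
Largest remainders: B, A, C, G receive the extra seats.
B receives 5.

5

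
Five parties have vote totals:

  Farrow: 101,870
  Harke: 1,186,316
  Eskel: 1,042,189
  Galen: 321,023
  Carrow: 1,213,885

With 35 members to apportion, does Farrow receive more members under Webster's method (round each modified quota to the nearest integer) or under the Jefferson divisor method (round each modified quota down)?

Webster: Farrow 1, Harke 11, Eskel 9, Galen 3, Carrow 11.
Jefferson: Farrow 0, Harke 11, Eskel 10, Galen 3, Carrow 11.
Farrow gets 1 under Webster and 0 under Jefferson.

Webster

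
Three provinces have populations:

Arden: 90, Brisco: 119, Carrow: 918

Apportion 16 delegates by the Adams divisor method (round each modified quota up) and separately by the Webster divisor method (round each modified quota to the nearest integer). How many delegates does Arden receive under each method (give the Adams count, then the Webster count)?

Adams: Arden 2, Brisco 2, Carrow 12.
Webster: Arden 1, Brisco 2, Carrow 13.
Arden gets 2 under Adams and 1 under Webster.

2 and 1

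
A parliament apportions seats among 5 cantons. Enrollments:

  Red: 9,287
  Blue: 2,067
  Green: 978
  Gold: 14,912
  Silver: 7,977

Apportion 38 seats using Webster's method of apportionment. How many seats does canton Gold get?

Standard divisor 35221/38 ≈ 926.868; standard quotas: Red 10.020, Blue 2.230, Green 1.055, Gold 16.089, Silver 8.606.
Rounding to the nearest integer gives Red 10, Blue 2, Green 1, Gold 16, Silver 9 — total 38, matching the house size, so no adjustment is needed.
Gold receives 16.

16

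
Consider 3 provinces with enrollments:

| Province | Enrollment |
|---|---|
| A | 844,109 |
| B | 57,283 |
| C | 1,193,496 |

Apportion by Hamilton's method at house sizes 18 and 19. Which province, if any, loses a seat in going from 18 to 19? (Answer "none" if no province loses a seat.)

B

At 18 seats: A 7, B 1, C 10.
At 19 seats: A 8, B 0, C 11.
B drops from 1 to 0.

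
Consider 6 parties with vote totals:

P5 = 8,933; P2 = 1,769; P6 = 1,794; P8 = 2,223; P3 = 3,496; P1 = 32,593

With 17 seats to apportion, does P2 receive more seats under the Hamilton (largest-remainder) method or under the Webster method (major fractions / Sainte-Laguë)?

Webster

Hamilton: P5 3, P2 0, P6 1, P8 1, P3 1, P1 11.
Webster: P5 3, P2 1, P6 1, P8 1, P3 1, P1 10.
P2 gets 0 under Hamilton and 1 under Webster.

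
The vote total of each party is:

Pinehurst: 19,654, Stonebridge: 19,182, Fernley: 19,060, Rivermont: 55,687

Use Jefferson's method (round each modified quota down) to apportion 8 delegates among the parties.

Pinehurst 1, Stonebridge 1, Fernley 1, Rivermont 5

Standard divisor 113583/8 ≈ 14197.875; standard quotas: Pinehurst 1.384, Stonebridge 1.351, Fernley 1.342, Rivermont 3.922.
Rounding down gives 1, 1, 1, 3 = 6 seats, so the divisor must be adjusted.
With modified divisor 10500: modified quotas Pinehurst 1.872, Stonebridge 1.827, Fernley 1.815, Rivermont 5.304.
Rounding down: Pinehurst 1, Stonebridge 1, Fernley 1, Rivermont 5 (total 8).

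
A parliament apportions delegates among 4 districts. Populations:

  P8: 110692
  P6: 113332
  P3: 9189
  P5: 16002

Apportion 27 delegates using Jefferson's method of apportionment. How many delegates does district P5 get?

Standard divisor 249215/27 ≈ 9230.185; standard quotas: P8 11.992, P6 12.278, P3 0.996, P5 1.734.
Rounding down gives 11, 12, 0, 1 = 24 seats, so the divisor must be adjusted.
With modified divisor 8600: modified quotas P8 12.871, P6 13.178, P3 1.068, P5 1.861.
Rounding down: P8 12, P6 13, P3 1, P5 1 (total 27).
P5 receives 1.

1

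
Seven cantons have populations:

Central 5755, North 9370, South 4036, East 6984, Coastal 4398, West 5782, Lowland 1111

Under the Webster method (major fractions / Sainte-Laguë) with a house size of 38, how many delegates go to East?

7

Standard divisor 37436/38 ≈ 985.158; standard quotas: Central 5.842, North 9.511, South 4.097, East 7.089, Coastal 4.464, West 5.869, Lowland 1.128.
Rounding to the nearest integer gives Central 6, North 10, South 4, East 7, Coastal 4, West 6, Lowland 1 — total 38, matching the house size, so no adjustment is needed.
East receives 7.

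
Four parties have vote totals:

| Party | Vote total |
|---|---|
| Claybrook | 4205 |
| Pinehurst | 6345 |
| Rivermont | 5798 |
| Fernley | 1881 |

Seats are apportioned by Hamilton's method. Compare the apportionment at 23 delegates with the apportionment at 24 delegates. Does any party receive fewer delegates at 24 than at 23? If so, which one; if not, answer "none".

Fernley

At 23 seats: Claybrook 5, Pinehurst 8, Rivermont 7, Fernley 3.
At 24 seats: Claybrook 6, Pinehurst 8, Rivermont 8, Fernley 2.
Fernley drops from 3 to 2.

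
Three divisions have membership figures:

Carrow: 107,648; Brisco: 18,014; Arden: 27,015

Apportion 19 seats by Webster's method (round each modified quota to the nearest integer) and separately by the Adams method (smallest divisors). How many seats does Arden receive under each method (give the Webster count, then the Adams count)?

Webster: Carrow 14, Brisco 2, Arden 3.
Adams: Carrow 12, Brisco 3, Arden 4.
Arden gets 3 under Webster and 4 under Adams.

3 and 4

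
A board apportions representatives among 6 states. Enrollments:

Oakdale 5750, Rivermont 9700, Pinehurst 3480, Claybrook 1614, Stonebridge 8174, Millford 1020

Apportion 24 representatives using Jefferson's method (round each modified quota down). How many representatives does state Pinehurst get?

3

Standard divisor 29738/24 ≈ 1239.083; standard quotas: Oakdale 4.641, Rivermont 7.828, Pinehurst 2.809, Claybrook 1.303, Stonebridge 6.597, Millford 0.823.
Rounding down gives 4, 7, 2, 1, 6, 0 = 20 seats, so the divisor must be adjusted.
With modified divisor 1100: modified quotas Oakdale 5.227, Rivermont 8.818, Pinehurst 3.164, Claybrook 1.467, Stonebridge 7.431, Millford 0.927.
Rounding down: Oakdale 5, Rivermont 8, Pinehurst 3, Claybrook 1, Stonebridge 7, Millford 0 (total 24).
Pinehurst receives 3.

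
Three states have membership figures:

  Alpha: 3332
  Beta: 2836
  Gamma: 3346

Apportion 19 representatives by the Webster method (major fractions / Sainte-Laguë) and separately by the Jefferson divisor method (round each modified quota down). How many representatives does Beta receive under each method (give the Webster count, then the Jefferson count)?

Webster: Alpha 6, Beta 6, Gamma 7.
Jefferson: Alpha 7, Beta 5, Gamma 7.
Beta gets 6 under Webster and 5 under Jefferson.

6 and 5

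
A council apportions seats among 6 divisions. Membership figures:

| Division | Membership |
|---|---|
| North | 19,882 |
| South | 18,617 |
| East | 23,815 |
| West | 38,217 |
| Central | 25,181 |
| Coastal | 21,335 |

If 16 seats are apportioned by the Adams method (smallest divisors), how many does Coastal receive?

2

Standard divisor 147047/16 ≈ 9190.438; standard quotas: North 2.163, South 2.026, East 2.591, West 4.158, Central 2.740, Coastal 2.321.
Rounding up gives 3, 3, 3, 5, 3, 3 = 20 seats, so the divisor must be adjusted.
With modified divisor 11300: modified quotas North 1.759, South 1.648, East 2.108, West 3.382, Central 2.228, Coastal 1.888.
Rounding up: North 2, South 2, East 3, West 4, Central 3, Coastal 2 (total 16).
Coastal receives 2.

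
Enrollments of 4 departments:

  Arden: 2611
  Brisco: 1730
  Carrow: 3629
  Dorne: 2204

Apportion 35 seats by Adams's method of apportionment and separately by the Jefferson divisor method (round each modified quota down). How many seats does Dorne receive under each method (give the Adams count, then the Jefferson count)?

8 and 7

Adams: Arden 9, Brisco 6, Carrow 12, Dorne 8.
Jefferson: Arden 9, Brisco 6, Carrow 13, Dorne 7.
Dorne gets 8 under Adams and 7 under Jefferson.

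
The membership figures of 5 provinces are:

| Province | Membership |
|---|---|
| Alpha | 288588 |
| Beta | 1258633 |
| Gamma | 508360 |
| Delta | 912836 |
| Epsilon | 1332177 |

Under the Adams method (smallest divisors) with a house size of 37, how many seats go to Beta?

10

Standard divisor 4300594/37 ≈ 116232.27; standard quotas: Alpha 2.483, Beta 10.829, Gamma 4.374, Delta 7.854, Epsilon 11.461.
Rounding up gives 3, 11, 5, 8, 12 = 39 seats, so the divisor must be adjusted.
With modified divisor 126231: modified quotas Alpha 2.286, Beta 9.971, Gamma 4.027, Delta 7.231, Epsilon 10.553.
Rounding up: Alpha 3, Beta 10, Gamma 5, Delta 8, Epsilon 11 (total 37).
Beta receives 10.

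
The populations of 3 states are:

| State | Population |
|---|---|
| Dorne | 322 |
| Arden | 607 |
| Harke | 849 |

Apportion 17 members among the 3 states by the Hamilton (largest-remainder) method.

The standard divisor is 1778/17 ≈ 104.588.
Standard quotas: Dorne 3.079, Arden 5.804, Harke 8.118.
Lower quotas: Dorne 3, Arden 5, Harke 8 (sum 16, leaving 1 seat).
Remainders in descending order: Arden 0.804, Harke 0.118, Dorne 0.079.
Largest remainder: Arden receives the extra seat.

Dorne: 3, Arden: 6, Harke: 8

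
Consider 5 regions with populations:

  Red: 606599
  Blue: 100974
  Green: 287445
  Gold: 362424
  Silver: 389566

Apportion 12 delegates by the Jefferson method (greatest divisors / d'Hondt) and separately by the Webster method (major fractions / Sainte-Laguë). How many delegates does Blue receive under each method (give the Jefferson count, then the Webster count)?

Jefferson: Red 5, Blue 0, Green 2, Gold 2, Silver 3.
Webster: Red 4, Blue 1, Green 2, Gold 2, Silver 3.
Blue gets 0 under Jefferson and 1 under Webster.

0 and 1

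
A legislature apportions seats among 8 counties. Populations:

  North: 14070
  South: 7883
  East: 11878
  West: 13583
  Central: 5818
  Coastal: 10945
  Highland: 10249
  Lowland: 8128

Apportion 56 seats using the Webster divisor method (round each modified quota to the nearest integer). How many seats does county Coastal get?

7

Standard divisor 82554/56 ≈ 1474.179; standard quotas: North 9.544, South 5.347, East 8.057, West 9.214, Central 3.947, Coastal 7.424, Highland 6.952, Lowland 5.514.
Rounding to the nearest integer gives North 10, South 5, East 8, West 9, Central 4, Coastal 7, Highland 7, Lowland 6 — total 56, matching the house size, so no adjustment is needed.
Coastal receives 7.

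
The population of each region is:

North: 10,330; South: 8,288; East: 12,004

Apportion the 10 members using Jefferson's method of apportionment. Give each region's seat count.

Standard divisor 30622/10 ≈ 3062.2; standard quotas: North 3.373, South 2.707, East 3.920.
Rounding down gives 3, 2, 3 = 8 seats, so the divisor must be adjusted.
With modified divisor 2700: modified quotas North 3.826, South 3.070, East 4.446.
Rounding down: North 3, South 3, East 4 (total 10).

North=3, South=3, East=4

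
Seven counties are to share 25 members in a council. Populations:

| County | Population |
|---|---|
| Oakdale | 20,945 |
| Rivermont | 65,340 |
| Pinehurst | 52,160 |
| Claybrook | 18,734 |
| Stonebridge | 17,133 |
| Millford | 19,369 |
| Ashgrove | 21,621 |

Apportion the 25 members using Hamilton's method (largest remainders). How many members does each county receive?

Oakdale=2, Rivermont=8, Pinehurst=6, Claybrook=2, Stonebridge=2, Millford=2, Ashgrove=3

Standard divisor: 215302 ÷ 25 ≈ 8612.08.
Standard quotas: Oakdale 2.4320, Rivermont 7.5870, Pinehurst 6.0566, Claybrook 2.1753, Stonebridge 1.9894, Millford 2.2491, Ashgrove 2.5105.
Lower quotas: Oakdale 2, Rivermont 7, Pinehurst 6, Claybrook 2, Stonebridge 1, Millford 2, Ashgrove 2 (sum 22, leaving 3 seats).
Remainders in descending order: Stonebridge 0.9894, Rivermont 0.5870, Ashgrove 0.5105, Oakdale 0.4320, Millford 0.2491, Claybrook 0.1753, Pinehurst 0.0566.
Largest remainders: Stonebridge, Rivermont, Ashgrove receive the extra seats.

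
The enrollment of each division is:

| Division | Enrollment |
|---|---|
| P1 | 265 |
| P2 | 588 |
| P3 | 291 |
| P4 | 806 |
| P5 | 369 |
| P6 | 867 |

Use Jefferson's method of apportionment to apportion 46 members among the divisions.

P1 4, P2 8, P3 4, P4 12, P5 5, P6 13

Standard divisor 3186/46 ≈ 69.261; standard quotas: P1 3.826, P2 8.490, P3 4.202, P4 11.637, P5 5.328, P6 12.518.
Rounding down gives 3, 8, 4, 11, 5, 12 = 43 seats, so the divisor must be adjusted.
With modified divisor 65.8: modified quotas P1 4.027, P2 8.936, P3 4.422, P4 12.249, P5 5.608, P6 13.176.
Rounding down: P1 4, P2 8, P3 4, P4 12, P5 5, P6 13 (total 46).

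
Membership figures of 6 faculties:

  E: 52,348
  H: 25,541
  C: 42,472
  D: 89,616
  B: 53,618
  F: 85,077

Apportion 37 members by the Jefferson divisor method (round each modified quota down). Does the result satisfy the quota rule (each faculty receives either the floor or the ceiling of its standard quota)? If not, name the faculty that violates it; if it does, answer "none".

none

Standard quotas: E 5.555, H 2.710, C 4.507, D 9.510, B 5.690, F 9.028.
Jefferson allocation: E 6, H 2, C 4, D 10, B 6, F 9.
Every allocation lies between the lower and upper quota.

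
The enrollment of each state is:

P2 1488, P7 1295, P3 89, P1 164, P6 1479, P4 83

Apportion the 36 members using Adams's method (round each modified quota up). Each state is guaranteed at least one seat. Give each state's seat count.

Standard divisor 4598/36 ≈ 127.722; standard quotas: P2 11.650, P7 10.139, P3 0.697, P1 1.284, P6 11.580, P4 0.650.
Rounding up gives 12, 11, 1, 2, 12, 1 = 39 seats, so the divisor must be adjusted.
With modified divisor 140: modified quotas P2 10.629, P7 9.250, P3 0.636, P1 1.171, P6 10.564, P4 0.593.
Rounding up: P2 11, P7 10, P3 1, P1 2, P6 11, P4 1 (total 36).

P2 11, P7 10, P3 1, P1 2, P6 11, P4 1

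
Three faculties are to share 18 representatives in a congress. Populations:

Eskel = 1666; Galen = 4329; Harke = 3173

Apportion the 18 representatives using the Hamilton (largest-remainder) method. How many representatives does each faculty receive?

Eskel 3; Galen 9; Harke 6

Standard divisor: 9168 ÷ 18 ≈ 509.333.
Standard quotas: Eskel 3.271, Galen 8.499, Harke 6.230.
Lower quotas: Eskel 3, Galen 8, Harke 6 (sum 17, leaving 1 seat).
Remainders in descending order: Galen 0.499, Eskel 0.271, Harke 0.230.
The surplus seat goes to Galen.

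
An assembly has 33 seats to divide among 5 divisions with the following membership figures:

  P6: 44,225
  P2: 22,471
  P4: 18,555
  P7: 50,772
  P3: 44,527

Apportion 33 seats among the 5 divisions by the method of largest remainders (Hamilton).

P6=8; P2=4; P4=4; P7=9; P3=8

Total 180550; standard divisor 180550/33 ≈ 5471.212.
Standard quotas: P6 8.0832, P2 4.1071, P4 3.3914, P7 9.2798, P3 8.1384.
Lower quotas: P6 8, P2 4, P4 3, P7 9, P3 8 (sum 32, leaving 1 seat).
Remainders in descending order: P4 0.3914, P7 0.2798, P3 0.1384, P2 0.1071, P6 0.0832.
Largest remainder: P4 receives the extra seat.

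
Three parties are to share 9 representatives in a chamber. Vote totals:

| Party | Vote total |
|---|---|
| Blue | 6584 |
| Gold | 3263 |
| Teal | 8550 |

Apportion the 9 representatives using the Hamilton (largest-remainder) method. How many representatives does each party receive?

Total 18397; standard divisor 18397/9 ≈ 2044.111.
Standard quotas: Blue 3.2210, Gold 1.5963, Teal 4.1827.
Lower quotas: Blue 3, Gold 1, Teal 4 (sum 8, leaving 1 seat).
Remainders in descending order: Gold 0.5963, Blue 0.2210, Teal 0.1827.
Largest remainder: Gold receives the extra seat.

Blue 3, Gold 2, Teal 4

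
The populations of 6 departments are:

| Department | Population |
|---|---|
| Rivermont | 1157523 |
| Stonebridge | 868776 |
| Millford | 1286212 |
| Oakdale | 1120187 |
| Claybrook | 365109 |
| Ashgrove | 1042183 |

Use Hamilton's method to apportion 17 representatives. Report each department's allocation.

Standard divisor: 5839990 ÷ 17 ≈ 343528.824.
Standard quotas: Rivermont 3.3695, Stonebridge 2.5290, Millford 3.7441, Oakdale 3.2608, Claybrook 1.0628, Ashgrove 3.0338.
Lower quotas: Rivermont 3, Stonebridge 2, Millford 3, Oakdale 3, Claybrook 1, Ashgrove 3 (sum 15, leaving 2 seats).
Remainders in descending order: Millford 0.7441, Stonebridge 0.5290, Rivermont 0.3695, Oakdale 0.2608, Claybrook 0.0628, Ashgrove 0.0338.
The surplus seats go to Millford, Stonebridge.

Rivermont: 3; Stonebridge: 3; Millford: 4; Oakdale: 3; Claybrook: 1; Ashgrove: 3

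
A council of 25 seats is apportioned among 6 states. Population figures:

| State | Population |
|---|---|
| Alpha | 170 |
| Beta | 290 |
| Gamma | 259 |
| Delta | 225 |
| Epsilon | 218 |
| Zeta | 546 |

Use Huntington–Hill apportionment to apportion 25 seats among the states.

Alpha 3; Beta 4; Gamma 4; Delta 3; Epsilon 3; Zeta 8

With divisor 67: modified quotas Alpha 2.537, Beta 4.328, Gamma 3.866, Delta 3.358, Epsilon 3.254, Zeta 8.149.
Geometric-mean thresholds: Alpha √(2·3)=2.449, Beta √(4·5)=4.472, Gamma √(3·4)=3.464, Delta √(3·4)=3.464, Epsilon √(3·4)=3.464, Zeta √(8·9)=8.485.
Each quota rounded against its threshold gives Alpha 3, Beta 4, Gamma 4, Delta 3, Epsilon 3, Zeta 8 (total 25).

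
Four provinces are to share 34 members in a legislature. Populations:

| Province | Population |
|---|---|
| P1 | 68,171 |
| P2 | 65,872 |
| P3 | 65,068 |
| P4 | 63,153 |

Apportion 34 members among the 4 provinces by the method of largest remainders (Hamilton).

Standard divisor: 262264 ÷ 34 ≈ 7713.647.
Standard quotas: P1 8.8377, P2 8.5397, P3 8.4354, P4 8.1872.
Lower quotas: P1 8, P2 8, P3 8, P4 8 (sum 32, leaving 2 seats).
Remainders in descending order: P1 0.8377, P2 0.5397, P3 0.4354, P4 0.1872.
The surplus seats go to P1, P2.

P1 9, P2 9, P3 8, P4 8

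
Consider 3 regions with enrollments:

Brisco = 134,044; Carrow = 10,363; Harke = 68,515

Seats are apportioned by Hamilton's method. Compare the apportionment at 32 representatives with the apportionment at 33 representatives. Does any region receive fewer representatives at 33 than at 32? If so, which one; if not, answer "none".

Carrow

At 32 seats: Brisco 20, Carrow 2, Harke 10.
At 33 seats: Brisco 21, Carrow 1, Harke 11.
Carrow drops from 2 to 1.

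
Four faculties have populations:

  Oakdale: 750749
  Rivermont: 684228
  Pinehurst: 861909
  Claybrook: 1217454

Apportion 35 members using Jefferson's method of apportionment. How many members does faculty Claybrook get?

12

Standard divisor 3514340/35 ≈ 100409.714; standard quotas: Oakdale 7.477, Rivermont 6.814, Pinehurst 8.584, Claybrook 12.125.
Rounding down gives 7, 6, 8, 12 = 33 seats, so the divisor must be adjusted.
With modified divisor 94800: modified quotas Oakdale 7.919, Rivermont 7.218, Pinehurst 9.092, Claybrook 12.842.
Rounding down: Oakdale 7, Rivermont 7, Pinehurst 9, Claybrook 12 (total 35).
Claybrook receives 12.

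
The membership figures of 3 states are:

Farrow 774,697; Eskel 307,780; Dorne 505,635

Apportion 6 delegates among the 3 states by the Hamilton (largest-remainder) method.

Farrow: 3, Eskel: 1, Dorne: 2

Standard divisor: 1588112 ÷ 6 ≈ 264685.333.
Standard quotas: Farrow 2.9269, Eskel 1.1628, Dorne 1.9103.
Lower quotas: Farrow 2, Eskel 1, Dorne 1 (sum 4, leaving 2 seats).
Remainders in descending order: Farrow 0.9269, Dorne 0.9103, Eskel 0.1628.
The surplus seats go to Farrow, Dorne.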